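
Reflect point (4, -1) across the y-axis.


Reflection across y-axis: (x, y) -> (-x, y)
(4, -1) -> (-4, -1)

(-4, -1)


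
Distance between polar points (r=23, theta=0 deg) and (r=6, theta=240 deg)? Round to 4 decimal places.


d = sqrt(r1^2 + r2^2 - 2*r1*r2*cos(t2-t1))
d = sqrt(23^2 + 6^2 - 2*23*6*cos(240-0)) = 26.5141

26.5141


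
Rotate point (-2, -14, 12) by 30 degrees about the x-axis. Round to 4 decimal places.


x' = -2
y' = -14*cos(30) - 12*sin(30) = -18.1244
z' = -14*sin(30) + 12*cos(30) = 3.3923

(-2, -18.1244, 3.3923)


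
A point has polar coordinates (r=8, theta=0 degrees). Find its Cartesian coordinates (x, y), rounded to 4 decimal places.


x = 8 * cos(0) = 8
y = 8 * sin(0) = 0

(8, 0)


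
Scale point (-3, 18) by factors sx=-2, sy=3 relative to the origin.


Scaling: (x*sx, y*sy) = (-3*-2, 18*3) = (6, 54)

(6, 54)


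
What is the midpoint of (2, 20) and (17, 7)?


Midpoint = ((2+17)/2, (20+7)/2) = (9.5, 13.5)

(9.5, 13.5)


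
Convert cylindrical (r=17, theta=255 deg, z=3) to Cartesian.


x = 17 * cos(255) = -4.3999
y = 17 * sin(255) = -16.4207
z = 3

(-4.3999, -16.4207, 3)


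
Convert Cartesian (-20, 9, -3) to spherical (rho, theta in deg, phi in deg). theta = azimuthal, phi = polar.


rho = sqrt((-20)^2 + 9^2 + (-3)^2) = 22.1359
theta = atan2(9, -20) = 155.7723 deg
phi = acos(-3/22.1359) = 97.789 deg

rho = 22.1359, theta = 155.7723 deg, phi = 97.789 deg


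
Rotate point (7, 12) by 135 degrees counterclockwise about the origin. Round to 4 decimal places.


x' = 7*cos(135) - 12*sin(135) = -13.435
y' = 7*sin(135) + 12*cos(135) = -3.5355

(-13.435, -3.5355)


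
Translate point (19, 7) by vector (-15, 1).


Translation: (x+dx, y+dy) = (19+-15, 7+1) = (4, 8)

(4, 8)


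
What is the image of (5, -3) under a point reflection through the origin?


Reflection through origin: (x, y) -> (-x, -y)
(5, -3) -> (-5, 3)

(-5, 3)


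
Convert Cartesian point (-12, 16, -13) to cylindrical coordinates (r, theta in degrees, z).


r = sqrt((-12)^2 + 16^2) = 20
theta = atan2(16, -12) = 126.8699 deg
z = -13

r = 20, theta = 126.8699 deg, z = -13


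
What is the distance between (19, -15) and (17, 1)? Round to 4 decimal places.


d = sqrt((17-19)^2 + (1--15)^2) = 16.1245

16.1245


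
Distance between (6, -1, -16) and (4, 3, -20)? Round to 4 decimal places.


d = sqrt((4-6)^2 + (3--1)^2 + (-20--16)^2) = 6

6


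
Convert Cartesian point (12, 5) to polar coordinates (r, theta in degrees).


r = sqrt(12^2 + 5^2) = 13
theta = atan2(5, 12) = 22.6199 degrees

r = 13, theta = 22.6199 degrees


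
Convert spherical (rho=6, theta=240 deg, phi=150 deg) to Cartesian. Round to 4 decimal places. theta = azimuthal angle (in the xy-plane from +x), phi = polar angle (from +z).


x = 6 * sin(150) * cos(240) = -1.5
y = 6 * sin(150) * sin(240) = -2.5981
z = 6 * cos(150) = -5.1962

(-1.5, -2.5981, -5.1962)


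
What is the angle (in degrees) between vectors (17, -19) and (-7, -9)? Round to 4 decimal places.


dot = 17*-7 + -19*-9 = 52
|u| = 25.4951, |v| = 11.4018
cos(angle) = 0.1789
angle = 79.6952 degrees

79.6952 degrees


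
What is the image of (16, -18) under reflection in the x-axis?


Reflection across x-axis: (x, y) -> (x, -y)
(16, -18) -> (16, 18)

(16, 18)


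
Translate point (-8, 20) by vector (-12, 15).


Translation: (x+dx, y+dy) = (-8+-12, 20+15) = (-20, 35)

(-20, 35)


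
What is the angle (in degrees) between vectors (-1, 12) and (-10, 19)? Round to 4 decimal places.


dot = -1*-10 + 12*19 = 238
|u| = 12.0416, |v| = 21.4709
cos(angle) = 0.9205
angle = 22.9949 degrees

22.9949 degrees


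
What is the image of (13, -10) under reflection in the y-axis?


Reflection across y-axis: (x, y) -> (-x, y)
(13, -10) -> (-13, -10)

(-13, -10)


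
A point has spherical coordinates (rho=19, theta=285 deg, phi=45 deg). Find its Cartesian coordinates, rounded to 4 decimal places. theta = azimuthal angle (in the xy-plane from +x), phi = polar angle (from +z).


x = 19 * sin(45) * cos(285) = 3.4772
y = 19 * sin(45) * sin(285) = -12.9772
z = 19 * cos(45) = 13.435

(3.4772, -12.9772, 13.435)


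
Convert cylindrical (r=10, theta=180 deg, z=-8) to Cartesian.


x = 10 * cos(180) = -10
y = 10 * sin(180) = 0
z = -8

(-10, 0, -8)


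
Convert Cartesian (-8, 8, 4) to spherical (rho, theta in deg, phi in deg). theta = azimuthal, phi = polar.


rho = sqrt((-8)^2 + 8^2 + 4^2) = 12
theta = atan2(8, -8) = 135 deg
phi = acos(4/12) = 70.5288 deg

rho = 12, theta = 135 deg, phi = 70.5288 deg


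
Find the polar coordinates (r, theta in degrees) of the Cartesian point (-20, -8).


r = sqrt((-20)^2 + (-8)^2) = 21.5407
theta = atan2(-8, -20) = 201.8014 degrees

r = 21.5407, theta = 201.8014 degrees


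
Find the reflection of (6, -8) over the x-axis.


Reflection across x-axis: (x, y) -> (x, -y)
(6, -8) -> (6, 8)

(6, 8)


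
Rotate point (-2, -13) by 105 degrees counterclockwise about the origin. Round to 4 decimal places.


x' = -2*cos(105) - -13*sin(105) = 13.0747
y' = -2*sin(105) + -13*cos(105) = 1.4328

(13.0747, 1.4328)


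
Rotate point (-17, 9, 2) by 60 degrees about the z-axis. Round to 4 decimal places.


x' = -17*cos(60) - 9*sin(60) = -16.2942
y' = -17*sin(60) + 9*cos(60) = -10.2224
z' = 2

(-16.2942, -10.2224, 2)


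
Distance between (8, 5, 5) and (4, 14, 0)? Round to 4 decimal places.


d = sqrt((4-8)^2 + (14-5)^2 + (0-5)^2) = 11.0454

11.0454


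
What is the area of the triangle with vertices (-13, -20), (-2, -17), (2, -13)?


Area = |x1(y2-y3) + x2(y3-y1) + x3(y1-y2)| / 2
= |-13*(-17--13) + -2*(-13--20) + 2*(-20--17)| / 2
= 16

16


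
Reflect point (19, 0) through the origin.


Reflection through origin: (x, y) -> (-x, -y)
(19, 0) -> (-19, 0)

(-19, 0)


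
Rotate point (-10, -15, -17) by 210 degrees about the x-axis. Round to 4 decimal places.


x' = -10
y' = -15*cos(210) - -17*sin(210) = 4.4904
z' = -15*sin(210) + -17*cos(210) = 22.2224

(-10, 4.4904, 22.2224)


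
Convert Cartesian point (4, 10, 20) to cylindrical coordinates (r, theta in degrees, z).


r = sqrt(4^2 + 10^2) = 10.7703
theta = atan2(10, 4) = 68.1986 deg
z = 20

r = 10.7703, theta = 68.1986 deg, z = 20


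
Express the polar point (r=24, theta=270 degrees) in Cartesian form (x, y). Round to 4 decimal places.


x = 24 * cos(270) = 0
y = 24 * sin(270) = -24

(0, -24)


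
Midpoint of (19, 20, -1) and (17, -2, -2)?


Midpoint = ((19+17)/2, (20+-2)/2, (-1+-2)/2) = (18, 9, -1.5)

(18, 9, -1.5)


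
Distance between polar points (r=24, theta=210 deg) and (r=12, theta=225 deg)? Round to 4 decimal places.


d = sqrt(r1^2 + r2^2 - 2*r1*r2*cos(t2-t1))
d = sqrt(24^2 + 12^2 - 2*24*12*cos(225-210)) = 12.7917

12.7917


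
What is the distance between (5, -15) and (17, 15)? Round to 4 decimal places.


d = sqrt((17-5)^2 + (15--15)^2) = 32.311

32.311


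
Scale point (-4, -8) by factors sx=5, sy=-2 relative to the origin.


Scaling: (x*sx, y*sy) = (-4*5, -8*-2) = (-20, 16)

(-20, 16)


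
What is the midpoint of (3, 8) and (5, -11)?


Midpoint = ((3+5)/2, (8+-11)/2) = (4, -1.5)

(4, -1.5)


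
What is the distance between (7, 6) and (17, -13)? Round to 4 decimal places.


d = sqrt((17-7)^2 + (-13-6)^2) = 21.4709

21.4709


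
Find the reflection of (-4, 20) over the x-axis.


Reflection across x-axis: (x, y) -> (x, -y)
(-4, 20) -> (-4, -20)

(-4, -20)


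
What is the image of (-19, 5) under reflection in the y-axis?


Reflection across y-axis: (x, y) -> (-x, y)
(-19, 5) -> (19, 5)

(19, 5)


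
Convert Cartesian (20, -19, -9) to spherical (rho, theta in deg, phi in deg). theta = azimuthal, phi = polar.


rho = sqrt(20^2 + (-19)^2 + (-9)^2) = 29.0172
theta = atan2(-19, 20) = 316.4688 deg
phi = acos(-9/29.0172) = 108.0689 deg

rho = 29.0172, theta = 316.4688 deg, phi = 108.0689 deg


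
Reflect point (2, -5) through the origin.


Reflection through origin: (x, y) -> (-x, -y)
(2, -5) -> (-2, 5)

(-2, 5)


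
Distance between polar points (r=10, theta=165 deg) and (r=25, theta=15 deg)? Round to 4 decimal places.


d = sqrt(r1^2 + r2^2 - 2*r1*r2*cos(t2-t1))
d = sqrt(10^2 + 25^2 - 2*10*25*cos(15-165)) = 34.0296

34.0296


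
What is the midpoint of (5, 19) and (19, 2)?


Midpoint = ((5+19)/2, (19+2)/2) = (12, 10.5)

(12, 10.5)


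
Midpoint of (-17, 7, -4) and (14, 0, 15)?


Midpoint = ((-17+14)/2, (7+0)/2, (-4+15)/2) = (-1.5, 3.5, 5.5)

(-1.5, 3.5, 5.5)


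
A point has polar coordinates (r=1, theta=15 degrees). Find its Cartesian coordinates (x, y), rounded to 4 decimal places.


x = 1 * cos(15) = 0.9659
y = 1 * sin(15) = 0.2588

(0.9659, 0.2588)


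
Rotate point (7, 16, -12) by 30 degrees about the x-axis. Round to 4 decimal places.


x' = 7
y' = 16*cos(30) - -12*sin(30) = 19.8564
z' = 16*sin(30) + -12*cos(30) = -2.3923

(7, 19.8564, -2.3923)


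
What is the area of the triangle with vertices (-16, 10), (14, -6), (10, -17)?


Area = |x1(y2-y3) + x2(y3-y1) + x3(y1-y2)| / 2
= |-16*(-6--17) + 14*(-17-10) + 10*(10--6)| / 2
= 197

197


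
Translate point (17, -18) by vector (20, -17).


Translation: (x+dx, y+dy) = (17+20, -18+-17) = (37, -35)

(37, -35)


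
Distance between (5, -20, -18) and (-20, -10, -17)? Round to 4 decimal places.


d = sqrt((-20-5)^2 + (-10--20)^2 + (-17--18)^2) = 26.9444

26.9444


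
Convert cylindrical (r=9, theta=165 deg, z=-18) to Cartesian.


x = 9 * cos(165) = -8.6933
y = 9 * sin(165) = 2.3294
z = -18

(-8.6933, 2.3294, -18)


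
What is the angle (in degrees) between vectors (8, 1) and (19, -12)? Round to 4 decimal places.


dot = 8*19 + 1*-12 = 140
|u| = 8.0623, |v| = 22.4722
cos(angle) = 0.7727
angle = 39.4007 degrees

39.4007 degrees


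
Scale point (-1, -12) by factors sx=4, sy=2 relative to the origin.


Scaling: (x*sx, y*sy) = (-1*4, -12*2) = (-4, -24)

(-4, -24)


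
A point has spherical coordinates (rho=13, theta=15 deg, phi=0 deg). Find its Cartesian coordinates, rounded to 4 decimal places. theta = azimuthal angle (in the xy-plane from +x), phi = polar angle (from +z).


x = 13 * sin(0) * cos(15) = 0
y = 13 * sin(0) * sin(15) = 0
z = 13 * cos(0) = 13

(0, 0, 13)


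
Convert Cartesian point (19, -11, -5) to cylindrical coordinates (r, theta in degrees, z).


r = sqrt(19^2 + (-11)^2) = 21.9545
theta = atan2(-11, 19) = 329.9314 deg
z = -5

r = 21.9545, theta = 329.9314 deg, z = -5


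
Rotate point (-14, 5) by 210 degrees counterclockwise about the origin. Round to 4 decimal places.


x' = -14*cos(210) - 5*sin(210) = 14.6244
y' = -14*sin(210) + 5*cos(210) = 2.6699

(14.6244, 2.6699)


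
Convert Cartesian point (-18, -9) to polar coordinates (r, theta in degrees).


r = sqrt((-18)^2 + (-9)^2) = 20.1246
theta = atan2(-9, -18) = 206.5651 degrees

r = 20.1246, theta = 206.5651 degrees


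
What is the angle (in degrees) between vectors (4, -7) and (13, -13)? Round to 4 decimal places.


dot = 4*13 + -7*-13 = 143
|u| = 8.0623, |v| = 18.3848
cos(angle) = 0.9648
angle = 15.2551 degrees

15.2551 degrees


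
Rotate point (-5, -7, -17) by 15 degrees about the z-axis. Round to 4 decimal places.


x' = -5*cos(15) - -7*sin(15) = -3.0179
y' = -5*sin(15) + -7*cos(15) = -8.0556
z' = -17

(-3.0179, -8.0556, -17)


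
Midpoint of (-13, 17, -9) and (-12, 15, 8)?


Midpoint = ((-13+-12)/2, (17+15)/2, (-9+8)/2) = (-12.5, 16, -0.5)

(-12.5, 16, -0.5)


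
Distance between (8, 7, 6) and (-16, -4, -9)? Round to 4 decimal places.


d = sqrt((-16-8)^2 + (-4-7)^2 + (-9-6)^2) = 30.3645

30.3645


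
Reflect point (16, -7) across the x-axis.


Reflection across x-axis: (x, y) -> (x, -y)
(16, -7) -> (16, 7)

(16, 7)


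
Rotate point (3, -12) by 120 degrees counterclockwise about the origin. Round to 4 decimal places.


x' = 3*cos(120) - -12*sin(120) = 8.8923
y' = 3*sin(120) + -12*cos(120) = 8.5981

(8.8923, 8.5981)


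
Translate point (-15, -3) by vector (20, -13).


Translation: (x+dx, y+dy) = (-15+20, -3+-13) = (5, -16)

(5, -16)


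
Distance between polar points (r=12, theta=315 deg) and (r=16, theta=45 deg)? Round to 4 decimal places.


d = sqrt(r1^2 + r2^2 - 2*r1*r2*cos(t2-t1))
d = sqrt(12^2 + 16^2 - 2*12*16*cos(45-315)) = 20

20


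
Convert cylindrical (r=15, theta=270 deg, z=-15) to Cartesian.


x = 15 * cos(270) = 0
y = 15 * sin(270) = -15
z = -15

(0, -15, -15)


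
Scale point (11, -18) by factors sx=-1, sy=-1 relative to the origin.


Scaling: (x*sx, y*sy) = (11*-1, -18*-1) = (-11, 18)

(-11, 18)


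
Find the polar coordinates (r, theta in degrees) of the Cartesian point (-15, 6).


r = sqrt((-15)^2 + 6^2) = 16.1555
theta = atan2(6, -15) = 158.1986 degrees

r = 16.1555, theta = 158.1986 degrees


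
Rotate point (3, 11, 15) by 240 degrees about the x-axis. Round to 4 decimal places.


x' = 3
y' = 11*cos(240) - 15*sin(240) = 7.4904
z' = 11*sin(240) + 15*cos(240) = -17.0263

(3, 7.4904, -17.0263)


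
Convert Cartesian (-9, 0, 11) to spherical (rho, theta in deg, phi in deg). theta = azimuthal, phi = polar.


rho = sqrt((-9)^2 + 0^2 + 11^2) = 14.2127
theta = atan2(0, -9) = 180 deg
phi = acos(11/14.2127) = 39.2894 deg

rho = 14.2127, theta = 180 deg, phi = 39.2894 deg


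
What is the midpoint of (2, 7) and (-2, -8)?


Midpoint = ((2+-2)/2, (7+-8)/2) = (0, -0.5)

(0, -0.5)


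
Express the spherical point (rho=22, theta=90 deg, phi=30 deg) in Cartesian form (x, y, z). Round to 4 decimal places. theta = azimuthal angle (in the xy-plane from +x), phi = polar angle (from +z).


x = 22 * sin(30) * cos(90) = 0
y = 22 * sin(30) * sin(90) = 11
z = 22 * cos(30) = 19.0526

(0, 11, 19.0526)


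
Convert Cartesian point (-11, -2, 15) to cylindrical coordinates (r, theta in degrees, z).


r = sqrt((-11)^2 + (-2)^2) = 11.1803
theta = atan2(-2, -11) = 190.3048 deg
z = 15

r = 11.1803, theta = 190.3048 deg, z = 15


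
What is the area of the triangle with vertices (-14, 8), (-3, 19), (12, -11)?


Area = |x1(y2-y3) + x2(y3-y1) + x3(y1-y2)| / 2
= |-14*(19--11) + -3*(-11-8) + 12*(8-19)| / 2
= 247.5

247.5


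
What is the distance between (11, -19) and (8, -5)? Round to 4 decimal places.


d = sqrt((8-11)^2 + (-5--19)^2) = 14.3178

14.3178


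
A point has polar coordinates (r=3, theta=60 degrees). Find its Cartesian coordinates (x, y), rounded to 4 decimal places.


x = 3 * cos(60) = 1.5
y = 3 * sin(60) = 2.5981

(1.5, 2.5981)


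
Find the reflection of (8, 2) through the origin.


Reflection through origin: (x, y) -> (-x, -y)
(8, 2) -> (-8, -2)

(-8, -2)


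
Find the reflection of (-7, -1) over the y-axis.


Reflection across y-axis: (x, y) -> (-x, y)
(-7, -1) -> (7, -1)

(7, -1)


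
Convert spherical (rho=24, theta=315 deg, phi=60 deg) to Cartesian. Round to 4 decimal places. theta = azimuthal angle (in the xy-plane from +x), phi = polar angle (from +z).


x = 24 * sin(60) * cos(315) = 14.6969
y = 24 * sin(60) * sin(315) = -14.6969
z = 24 * cos(60) = 12

(14.6969, -14.6969, 12)


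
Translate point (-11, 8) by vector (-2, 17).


Translation: (x+dx, y+dy) = (-11+-2, 8+17) = (-13, 25)

(-13, 25)


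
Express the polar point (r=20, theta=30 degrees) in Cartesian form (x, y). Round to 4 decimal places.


x = 20 * cos(30) = 17.3205
y = 20 * sin(30) = 10

(17.3205, 10)


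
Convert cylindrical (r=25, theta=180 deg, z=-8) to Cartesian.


x = 25 * cos(180) = -25
y = 25 * sin(180) = 0
z = -8

(-25, 0, -8)


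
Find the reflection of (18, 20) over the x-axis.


Reflection across x-axis: (x, y) -> (x, -y)
(18, 20) -> (18, -20)

(18, -20)


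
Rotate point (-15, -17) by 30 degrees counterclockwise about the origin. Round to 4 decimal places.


x' = -15*cos(30) - -17*sin(30) = -4.4904
y' = -15*sin(30) + -17*cos(30) = -22.2224

(-4.4904, -22.2224)


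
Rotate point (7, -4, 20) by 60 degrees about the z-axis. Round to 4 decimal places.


x' = 7*cos(60) - -4*sin(60) = 6.9641
y' = 7*sin(60) + -4*cos(60) = 4.0622
z' = 20

(6.9641, 4.0622, 20)


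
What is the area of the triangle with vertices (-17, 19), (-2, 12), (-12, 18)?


Area = |x1(y2-y3) + x2(y3-y1) + x3(y1-y2)| / 2
= |-17*(12-18) + -2*(18-19) + -12*(19-12)| / 2
= 10

10


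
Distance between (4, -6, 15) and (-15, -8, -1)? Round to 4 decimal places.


d = sqrt((-15-4)^2 + (-8--6)^2 + (-1-15)^2) = 24.9199

24.9199


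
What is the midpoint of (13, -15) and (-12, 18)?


Midpoint = ((13+-12)/2, (-15+18)/2) = (0.5, 1.5)

(0.5, 1.5)


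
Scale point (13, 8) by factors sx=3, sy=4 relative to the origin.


Scaling: (x*sx, y*sy) = (13*3, 8*4) = (39, 32)

(39, 32)


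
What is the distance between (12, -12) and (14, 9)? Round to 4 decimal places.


d = sqrt((14-12)^2 + (9--12)^2) = 21.095

21.095


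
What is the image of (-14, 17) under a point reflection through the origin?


Reflection through origin: (x, y) -> (-x, -y)
(-14, 17) -> (14, -17)

(14, -17)


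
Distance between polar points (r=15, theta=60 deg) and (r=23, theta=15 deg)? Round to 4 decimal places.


d = sqrt(r1^2 + r2^2 - 2*r1*r2*cos(t2-t1))
d = sqrt(15^2 + 23^2 - 2*15*23*cos(15-60)) = 16.3125

16.3125


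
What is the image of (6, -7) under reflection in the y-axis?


Reflection across y-axis: (x, y) -> (-x, y)
(6, -7) -> (-6, -7)

(-6, -7)


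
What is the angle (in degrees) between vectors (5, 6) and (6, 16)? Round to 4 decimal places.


dot = 5*6 + 6*16 = 126
|u| = 7.8102, |v| = 17.088
cos(angle) = 0.9441
angle = 19.2495 degrees

19.2495 degrees


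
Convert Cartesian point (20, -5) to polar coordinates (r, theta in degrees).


r = sqrt(20^2 + (-5)^2) = 20.6155
theta = atan2(-5, 20) = 345.9638 degrees

r = 20.6155, theta = 345.9638 degrees


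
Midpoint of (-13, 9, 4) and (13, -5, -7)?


Midpoint = ((-13+13)/2, (9+-5)/2, (4+-7)/2) = (0, 2, -1.5)

(0, 2, -1.5)


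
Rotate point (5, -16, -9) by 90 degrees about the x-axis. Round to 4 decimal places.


x' = 5
y' = -16*cos(90) - -9*sin(90) = 9
z' = -16*sin(90) + -9*cos(90) = -16

(5, 9, -16)


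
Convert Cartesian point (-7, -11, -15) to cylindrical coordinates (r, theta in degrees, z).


r = sqrt((-7)^2 + (-11)^2) = 13.0384
theta = atan2(-11, -7) = 237.5288 deg
z = -15

r = 13.0384, theta = 237.5288 deg, z = -15


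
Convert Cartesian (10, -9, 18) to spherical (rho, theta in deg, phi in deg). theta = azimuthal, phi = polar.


rho = sqrt(10^2 + (-9)^2 + 18^2) = 22.4722
theta = atan2(-9, 10) = 318.0128 deg
phi = acos(18/22.4722) = 36.7753 deg

rho = 22.4722, theta = 318.0128 deg, phi = 36.7753 deg


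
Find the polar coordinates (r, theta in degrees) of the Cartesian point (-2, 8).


r = sqrt((-2)^2 + 8^2) = 8.2462
theta = atan2(8, -2) = 104.0362 degrees

r = 8.2462, theta = 104.0362 degrees


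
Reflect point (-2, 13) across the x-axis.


Reflection across x-axis: (x, y) -> (x, -y)
(-2, 13) -> (-2, -13)

(-2, -13)


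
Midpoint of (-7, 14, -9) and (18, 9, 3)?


Midpoint = ((-7+18)/2, (14+9)/2, (-9+3)/2) = (5.5, 11.5, -3)

(5.5, 11.5, -3)


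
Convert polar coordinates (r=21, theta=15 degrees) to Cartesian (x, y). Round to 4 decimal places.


x = 21 * cos(15) = 20.2844
y = 21 * sin(15) = 5.4352

(20.2844, 5.4352)


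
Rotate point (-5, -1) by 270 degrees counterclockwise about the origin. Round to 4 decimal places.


x' = -5*cos(270) - -1*sin(270) = -1
y' = -5*sin(270) + -1*cos(270) = 5

(-1, 5)


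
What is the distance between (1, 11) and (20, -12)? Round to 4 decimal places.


d = sqrt((20-1)^2 + (-12-11)^2) = 29.8329

29.8329


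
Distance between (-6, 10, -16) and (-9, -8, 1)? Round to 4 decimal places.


d = sqrt((-9--6)^2 + (-8-10)^2 + (1--16)^2) = 24.9399

24.9399


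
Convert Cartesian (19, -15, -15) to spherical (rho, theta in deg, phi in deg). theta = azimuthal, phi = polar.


rho = sqrt(19^2 + (-15)^2 + (-15)^2) = 28.4781
theta = atan2(-15, 19) = 321.7098 deg
phi = acos(-15/28.4781) = 121.7842 deg

rho = 28.4781, theta = 321.7098 deg, phi = 121.7842 deg


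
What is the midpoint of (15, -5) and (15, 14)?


Midpoint = ((15+15)/2, (-5+14)/2) = (15, 4.5)

(15, 4.5)


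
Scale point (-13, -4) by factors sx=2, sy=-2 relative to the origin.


Scaling: (x*sx, y*sy) = (-13*2, -4*-2) = (-26, 8)

(-26, 8)


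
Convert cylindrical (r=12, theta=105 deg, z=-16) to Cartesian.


x = 12 * cos(105) = -3.1058
y = 12 * sin(105) = 11.5911
z = -16

(-3.1058, 11.5911, -16)


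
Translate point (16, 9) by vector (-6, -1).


Translation: (x+dx, y+dy) = (16+-6, 9+-1) = (10, 8)

(10, 8)


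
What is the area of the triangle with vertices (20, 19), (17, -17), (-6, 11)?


Area = |x1(y2-y3) + x2(y3-y1) + x3(y1-y2)| / 2
= |20*(-17-11) + 17*(11-19) + -6*(19--17)| / 2
= 456

456


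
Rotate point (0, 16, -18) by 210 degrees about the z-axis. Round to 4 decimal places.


x' = 0*cos(210) - 16*sin(210) = 8
y' = 0*sin(210) + 16*cos(210) = -13.8564
z' = -18

(8, -13.8564, -18)


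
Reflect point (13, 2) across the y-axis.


Reflection across y-axis: (x, y) -> (-x, y)
(13, 2) -> (-13, 2)

(-13, 2)


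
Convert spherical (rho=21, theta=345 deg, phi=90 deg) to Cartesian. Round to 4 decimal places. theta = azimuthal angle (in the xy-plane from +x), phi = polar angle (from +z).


x = 21 * sin(90) * cos(345) = 20.2844
y = 21 * sin(90) * sin(345) = -5.4352
z = 21 * cos(90) = 0

(20.2844, -5.4352, 0)


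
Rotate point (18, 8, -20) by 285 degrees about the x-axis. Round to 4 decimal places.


x' = 18
y' = 8*cos(285) - -20*sin(285) = -17.248
z' = 8*sin(285) + -20*cos(285) = -12.9038

(18, -17.248, -12.9038)


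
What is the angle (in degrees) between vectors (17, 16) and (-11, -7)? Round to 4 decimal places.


dot = 17*-11 + 16*-7 = -299
|u| = 23.3452, |v| = 13.0384
cos(angle) = -0.9823
angle = 169.2069 degrees

169.2069 degrees


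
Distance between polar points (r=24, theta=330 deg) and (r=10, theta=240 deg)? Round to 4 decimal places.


d = sqrt(r1^2 + r2^2 - 2*r1*r2*cos(t2-t1))
d = sqrt(24^2 + 10^2 - 2*24*10*cos(240-330)) = 26

26


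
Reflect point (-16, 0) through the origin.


Reflection through origin: (x, y) -> (-x, -y)
(-16, 0) -> (16, 0)

(16, 0)


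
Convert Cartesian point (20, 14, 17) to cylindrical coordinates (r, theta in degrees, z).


r = sqrt(20^2 + 14^2) = 24.4131
theta = atan2(14, 20) = 34.992 deg
z = 17

r = 24.4131, theta = 34.992 deg, z = 17


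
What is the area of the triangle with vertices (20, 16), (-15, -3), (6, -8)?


Area = |x1(y2-y3) + x2(y3-y1) + x3(y1-y2)| / 2
= |20*(-3--8) + -15*(-8-16) + 6*(16--3)| / 2
= 287

287


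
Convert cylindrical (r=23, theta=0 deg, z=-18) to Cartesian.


x = 23 * cos(0) = 23
y = 23 * sin(0) = 0
z = -18

(23, 0, -18)


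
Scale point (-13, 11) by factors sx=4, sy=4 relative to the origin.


Scaling: (x*sx, y*sy) = (-13*4, 11*4) = (-52, 44)

(-52, 44)


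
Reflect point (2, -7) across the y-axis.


Reflection across y-axis: (x, y) -> (-x, y)
(2, -7) -> (-2, -7)

(-2, -7)


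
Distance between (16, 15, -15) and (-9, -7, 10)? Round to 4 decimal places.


d = sqrt((-9-16)^2 + (-7-15)^2 + (10--15)^2) = 41.6413

41.6413


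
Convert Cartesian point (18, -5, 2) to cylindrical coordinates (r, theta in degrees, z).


r = sqrt(18^2 + (-5)^2) = 18.6815
theta = atan2(-5, 18) = 344.4759 deg
z = 2

r = 18.6815, theta = 344.4759 deg, z = 2


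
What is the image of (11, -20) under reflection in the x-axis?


Reflection across x-axis: (x, y) -> (x, -y)
(11, -20) -> (11, 20)

(11, 20)


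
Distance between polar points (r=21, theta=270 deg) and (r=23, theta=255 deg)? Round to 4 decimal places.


d = sqrt(r1^2 + r2^2 - 2*r1*r2*cos(t2-t1))
d = sqrt(21^2 + 23^2 - 2*21*23*cos(255-270)) = 6.0758

6.0758


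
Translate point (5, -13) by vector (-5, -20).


Translation: (x+dx, y+dy) = (5+-5, -13+-20) = (0, -33)

(0, -33)


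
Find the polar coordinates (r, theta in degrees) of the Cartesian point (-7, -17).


r = sqrt((-7)^2 + (-17)^2) = 18.3848
theta = atan2(-17, -7) = 247.6199 degrees

r = 18.3848, theta = 247.6199 degrees


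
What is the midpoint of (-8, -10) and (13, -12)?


Midpoint = ((-8+13)/2, (-10+-12)/2) = (2.5, -11)

(2.5, -11)


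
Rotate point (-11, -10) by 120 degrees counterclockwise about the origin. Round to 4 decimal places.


x' = -11*cos(120) - -10*sin(120) = 14.1603
y' = -11*sin(120) + -10*cos(120) = -4.5263

(14.1603, -4.5263)


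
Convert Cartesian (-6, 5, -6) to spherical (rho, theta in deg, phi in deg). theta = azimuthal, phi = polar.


rho = sqrt((-6)^2 + 5^2 + (-6)^2) = 9.8489
theta = atan2(5, -6) = 140.1944 deg
phi = acos(-6/9.8489) = 127.5322 deg

rho = 9.8489, theta = 140.1944 deg, phi = 127.5322 deg


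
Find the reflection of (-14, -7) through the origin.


Reflection through origin: (x, y) -> (-x, -y)
(-14, -7) -> (14, 7)

(14, 7)


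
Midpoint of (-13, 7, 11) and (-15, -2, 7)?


Midpoint = ((-13+-15)/2, (7+-2)/2, (11+7)/2) = (-14, 2.5, 9)

(-14, 2.5, 9)


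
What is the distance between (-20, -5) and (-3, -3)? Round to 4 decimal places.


d = sqrt((-3--20)^2 + (-3--5)^2) = 17.1172

17.1172


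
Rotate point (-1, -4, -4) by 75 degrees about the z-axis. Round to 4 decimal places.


x' = -1*cos(75) - -4*sin(75) = 3.6049
y' = -1*sin(75) + -4*cos(75) = -2.0012
z' = -4

(3.6049, -2.0012, -4)


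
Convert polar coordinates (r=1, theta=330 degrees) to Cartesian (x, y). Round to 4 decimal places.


x = 1 * cos(330) = 0.866
y = 1 * sin(330) = -0.5

(0.866, -0.5)


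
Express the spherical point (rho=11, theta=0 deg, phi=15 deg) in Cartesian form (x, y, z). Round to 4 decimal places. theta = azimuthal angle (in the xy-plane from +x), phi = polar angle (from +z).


x = 11 * sin(15) * cos(0) = 2.847
y = 11 * sin(15) * sin(0) = 0
z = 11 * cos(15) = 10.6252

(2.847, 0, 10.6252)


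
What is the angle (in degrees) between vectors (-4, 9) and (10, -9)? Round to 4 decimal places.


dot = -4*10 + 9*-9 = -121
|u| = 9.8489, |v| = 13.4536
cos(angle) = -0.9132
angle = 155.9497 degrees

155.9497 degrees


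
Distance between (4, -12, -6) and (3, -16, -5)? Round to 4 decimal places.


d = sqrt((3-4)^2 + (-16--12)^2 + (-5--6)^2) = 4.2426

4.2426


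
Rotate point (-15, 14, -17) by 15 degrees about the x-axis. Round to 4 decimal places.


x' = -15
y' = 14*cos(15) - -17*sin(15) = 17.9229
z' = 14*sin(15) + -17*cos(15) = -12.7973

(-15, 17.9229, -12.7973)


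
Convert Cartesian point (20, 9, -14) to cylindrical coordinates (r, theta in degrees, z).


r = sqrt(20^2 + 9^2) = 21.9317
theta = atan2(9, 20) = 24.2277 deg
z = -14

r = 21.9317, theta = 24.2277 deg, z = -14


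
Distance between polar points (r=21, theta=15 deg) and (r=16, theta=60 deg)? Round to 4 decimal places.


d = sqrt(r1^2 + r2^2 - 2*r1*r2*cos(t2-t1))
d = sqrt(21^2 + 16^2 - 2*21*16*cos(60-15)) = 14.8938

14.8938


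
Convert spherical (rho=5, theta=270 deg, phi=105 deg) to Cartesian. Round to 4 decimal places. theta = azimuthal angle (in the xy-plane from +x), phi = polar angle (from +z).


x = 5 * sin(105) * cos(270) = 0
y = 5 * sin(105) * sin(270) = -4.8296
z = 5 * cos(105) = -1.2941

(0, -4.8296, -1.2941)


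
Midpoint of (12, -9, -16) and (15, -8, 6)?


Midpoint = ((12+15)/2, (-9+-8)/2, (-16+6)/2) = (13.5, -8.5, -5)

(13.5, -8.5, -5)


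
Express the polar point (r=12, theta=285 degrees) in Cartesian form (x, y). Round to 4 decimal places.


x = 12 * cos(285) = 3.1058
y = 12 * sin(285) = -11.5911

(3.1058, -11.5911)


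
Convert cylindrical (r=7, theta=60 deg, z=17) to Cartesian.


x = 7 * cos(60) = 3.5
y = 7 * sin(60) = 6.0622
z = 17

(3.5, 6.0622, 17)


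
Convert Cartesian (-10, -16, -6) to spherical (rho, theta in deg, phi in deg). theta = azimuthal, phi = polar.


rho = sqrt((-10)^2 + (-16)^2 + (-6)^2) = 19.799
theta = atan2(-16, -10) = 237.9946 deg
phi = acos(-6/19.799) = 107.6406 deg

rho = 19.799, theta = 237.9946 deg, phi = 107.6406 deg


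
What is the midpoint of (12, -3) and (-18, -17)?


Midpoint = ((12+-18)/2, (-3+-17)/2) = (-3, -10)

(-3, -10)


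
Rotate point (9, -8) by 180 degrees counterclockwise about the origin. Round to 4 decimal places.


x' = 9*cos(180) - -8*sin(180) = -9
y' = 9*sin(180) + -8*cos(180) = 8

(-9, 8)


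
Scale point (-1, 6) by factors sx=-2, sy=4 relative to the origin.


Scaling: (x*sx, y*sy) = (-1*-2, 6*4) = (2, 24)

(2, 24)


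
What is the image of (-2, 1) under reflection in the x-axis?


Reflection across x-axis: (x, y) -> (x, -y)
(-2, 1) -> (-2, -1)

(-2, -1)


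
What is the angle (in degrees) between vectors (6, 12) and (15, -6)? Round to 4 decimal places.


dot = 6*15 + 12*-6 = 18
|u| = 13.4164, |v| = 16.1555
cos(angle) = 0.083
angle = 85.2364 degrees

85.2364 degrees


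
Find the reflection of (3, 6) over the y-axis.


Reflection across y-axis: (x, y) -> (-x, y)
(3, 6) -> (-3, 6)

(-3, 6)


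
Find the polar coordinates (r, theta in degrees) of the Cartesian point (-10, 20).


r = sqrt((-10)^2 + 20^2) = 22.3607
theta = atan2(20, -10) = 116.5651 degrees

r = 22.3607, theta = 116.5651 degrees


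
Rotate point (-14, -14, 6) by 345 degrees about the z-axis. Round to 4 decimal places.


x' = -14*cos(345) - -14*sin(345) = -17.1464
y' = -14*sin(345) + -14*cos(345) = -9.8995
z' = 6

(-17.1464, -9.8995, 6)


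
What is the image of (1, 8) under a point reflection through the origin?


Reflection through origin: (x, y) -> (-x, -y)
(1, 8) -> (-1, -8)

(-1, -8)


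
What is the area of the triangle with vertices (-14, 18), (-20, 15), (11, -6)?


Area = |x1(y2-y3) + x2(y3-y1) + x3(y1-y2)| / 2
= |-14*(15--6) + -20*(-6-18) + 11*(18-15)| / 2
= 109.5

109.5


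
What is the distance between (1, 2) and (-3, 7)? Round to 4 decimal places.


d = sqrt((-3-1)^2 + (7-2)^2) = 6.4031

6.4031


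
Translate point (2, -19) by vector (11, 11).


Translation: (x+dx, y+dy) = (2+11, -19+11) = (13, -8)

(13, -8)


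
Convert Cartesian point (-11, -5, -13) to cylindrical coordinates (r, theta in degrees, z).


r = sqrt((-11)^2 + (-5)^2) = 12.083
theta = atan2(-5, -11) = 204.444 deg
z = -13

r = 12.083, theta = 204.444 deg, z = -13


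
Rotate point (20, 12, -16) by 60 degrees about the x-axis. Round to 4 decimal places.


x' = 20
y' = 12*cos(60) - -16*sin(60) = 19.8564
z' = 12*sin(60) + -16*cos(60) = 2.3923

(20, 19.8564, 2.3923)


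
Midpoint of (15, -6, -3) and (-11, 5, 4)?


Midpoint = ((15+-11)/2, (-6+5)/2, (-3+4)/2) = (2, -0.5, 0.5)

(2, -0.5, 0.5)


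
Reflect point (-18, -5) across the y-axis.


Reflection across y-axis: (x, y) -> (-x, y)
(-18, -5) -> (18, -5)

(18, -5)


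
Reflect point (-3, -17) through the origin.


Reflection through origin: (x, y) -> (-x, -y)
(-3, -17) -> (3, 17)

(3, 17)


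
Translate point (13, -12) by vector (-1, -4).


Translation: (x+dx, y+dy) = (13+-1, -12+-4) = (12, -16)

(12, -16)


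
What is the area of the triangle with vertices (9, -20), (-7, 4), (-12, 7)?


Area = |x1(y2-y3) + x2(y3-y1) + x3(y1-y2)| / 2
= |9*(4-7) + -7*(7--20) + -12*(-20-4)| / 2
= 36

36


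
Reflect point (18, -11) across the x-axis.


Reflection across x-axis: (x, y) -> (x, -y)
(18, -11) -> (18, 11)

(18, 11)


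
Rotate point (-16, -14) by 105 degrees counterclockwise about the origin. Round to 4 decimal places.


x' = -16*cos(105) - -14*sin(105) = 17.6641
y' = -16*sin(105) + -14*cos(105) = -11.8313

(17.6641, -11.8313)


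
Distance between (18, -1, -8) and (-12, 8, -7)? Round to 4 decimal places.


d = sqrt((-12-18)^2 + (8--1)^2 + (-7--8)^2) = 31.3369

31.3369


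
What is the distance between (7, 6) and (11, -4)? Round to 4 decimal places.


d = sqrt((11-7)^2 + (-4-6)^2) = 10.7703

10.7703


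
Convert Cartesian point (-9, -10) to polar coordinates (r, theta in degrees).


r = sqrt((-9)^2 + (-10)^2) = 13.4536
theta = atan2(-10, -9) = 228.0128 degrees

r = 13.4536, theta = 228.0128 degrees


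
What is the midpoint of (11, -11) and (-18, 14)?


Midpoint = ((11+-18)/2, (-11+14)/2) = (-3.5, 1.5)

(-3.5, 1.5)


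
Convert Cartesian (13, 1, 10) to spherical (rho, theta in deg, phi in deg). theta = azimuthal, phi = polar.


rho = sqrt(13^2 + 1^2 + 10^2) = 16.4317
theta = atan2(1, 13) = 4.3987 deg
phi = acos(10/16.4317) = 52.5131 deg

rho = 16.4317, theta = 4.3987 deg, phi = 52.5131 deg


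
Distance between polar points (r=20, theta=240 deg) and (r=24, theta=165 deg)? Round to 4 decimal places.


d = sqrt(r1^2 + r2^2 - 2*r1*r2*cos(t2-t1))
d = sqrt(20^2 + 24^2 - 2*20*24*cos(165-240)) = 26.9728

26.9728


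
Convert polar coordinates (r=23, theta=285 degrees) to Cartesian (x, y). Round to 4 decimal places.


x = 23 * cos(285) = 5.9528
y = 23 * sin(285) = -22.2163

(5.9528, -22.2163)


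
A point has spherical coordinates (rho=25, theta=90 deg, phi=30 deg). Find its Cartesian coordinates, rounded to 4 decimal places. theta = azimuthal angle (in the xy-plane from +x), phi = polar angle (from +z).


x = 25 * sin(30) * cos(90) = 0
y = 25 * sin(30) * sin(90) = 12.5
z = 25 * cos(30) = 21.6506

(0, 12.5, 21.6506)


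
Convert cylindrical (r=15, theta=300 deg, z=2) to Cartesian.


x = 15 * cos(300) = 7.5
y = 15 * sin(300) = -12.9904
z = 2

(7.5, -12.9904, 2)


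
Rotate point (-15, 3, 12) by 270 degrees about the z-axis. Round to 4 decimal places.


x' = -15*cos(270) - 3*sin(270) = 3
y' = -15*sin(270) + 3*cos(270) = 15
z' = 12

(3, 15, 12)


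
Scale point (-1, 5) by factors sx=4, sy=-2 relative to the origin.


Scaling: (x*sx, y*sy) = (-1*4, 5*-2) = (-4, -10)

(-4, -10)


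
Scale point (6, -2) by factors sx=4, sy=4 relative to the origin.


Scaling: (x*sx, y*sy) = (6*4, -2*4) = (24, -8)

(24, -8)


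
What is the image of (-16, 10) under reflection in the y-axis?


Reflection across y-axis: (x, y) -> (-x, y)
(-16, 10) -> (16, 10)

(16, 10)


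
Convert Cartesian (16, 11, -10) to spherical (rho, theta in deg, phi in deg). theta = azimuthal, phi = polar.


rho = sqrt(16^2 + 11^2 + (-10)^2) = 21.8403
theta = atan2(11, 16) = 34.5085 deg
phi = acos(-10/21.8403) = 117.2497 deg

rho = 21.8403, theta = 34.5085 deg, phi = 117.2497 deg


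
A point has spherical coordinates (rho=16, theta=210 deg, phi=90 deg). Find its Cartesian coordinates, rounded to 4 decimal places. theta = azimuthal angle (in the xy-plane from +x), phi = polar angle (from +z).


x = 16 * sin(90) * cos(210) = -13.8564
y = 16 * sin(90) * sin(210) = -8
z = 16 * cos(90) = 0

(-13.8564, -8, 0)


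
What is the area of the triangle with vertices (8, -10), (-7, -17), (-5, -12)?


Area = |x1(y2-y3) + x2(y3-y1) + x3(y1-y2)| / 2
= |8*(-17--12) + -7*(-12--10) + -5*(-10--17)| / 2
= 30.5

30.5


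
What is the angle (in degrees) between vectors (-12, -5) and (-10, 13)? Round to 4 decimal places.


dot = -12*-10 + -5*13 = 55
|u| = 13, |v| = 16.4012
cos(angle) = 0.258
angle = 75.0513 degrees

75.0513 degrees


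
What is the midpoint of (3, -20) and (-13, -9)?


Midpoint = ((3+-13)/2, (-20+-9)/2) = (-5, -14.5)

(-5, -14.5)


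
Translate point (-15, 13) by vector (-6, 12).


Translation: (x+dx, y+dy) = (-15+-6, 13+12) = (-21, 25)

(-21, 25)


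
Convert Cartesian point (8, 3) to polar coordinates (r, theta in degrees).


r = sqrt(8^2 + 3^2) = 8.544
theta = atan2(3, 8) = 20.556 degrees

r = 8.544, theta = 20.556 degrees


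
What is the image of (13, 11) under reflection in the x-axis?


Reflection across x-axis: (x, y) -> (x, -y)
(13, 11) -> (13, -11)

(13, -11)


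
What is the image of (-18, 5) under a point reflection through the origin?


Reflection through origin: (x, y) -> (-x, -y)
(-18, 5) -> (18, -5)

(18, -5)


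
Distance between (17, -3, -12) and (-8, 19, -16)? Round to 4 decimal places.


d = sqrt((-8-17)^2 + (19--3)^2 + (-16--12)^2) = 33.541

33.541


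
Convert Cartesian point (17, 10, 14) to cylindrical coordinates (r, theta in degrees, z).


r = sqrt(17^2 + 10^2) = 19.7231
theta = atan2(10, 17) = 30.4655 deg
z = 14

r = 19.7231, theta = 30.4655 deg, z = 14


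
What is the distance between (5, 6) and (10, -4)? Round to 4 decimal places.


d = sqrt((10-5)^2 + (-4-6)^2) = 11.1803

11.1803


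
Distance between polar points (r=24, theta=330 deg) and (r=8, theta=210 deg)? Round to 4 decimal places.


d = sqrt(r1^2 + r2^2 - 2*r1*r2*cos(t2-t1))
d = sqrt(24^2 + 8^2 - 2*24*8*cos(210-330)) = 28.8444

28.8444


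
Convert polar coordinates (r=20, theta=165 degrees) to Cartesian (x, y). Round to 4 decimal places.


x = 20 * cos(165) = -19.3185
y = 20 * sin(165) = 5.1764

(-19.3185, 5.1764)


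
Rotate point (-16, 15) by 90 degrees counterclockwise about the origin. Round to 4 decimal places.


x' = -16*cos(90) - 15*sin(90) = -15
y' = -16*sin(90) + 15*cos(90) = -16

(-15, -16)


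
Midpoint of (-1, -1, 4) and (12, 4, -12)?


Midpoint = ((-1+12)/2, (-1+4)/2, (4+-12)/2) = (5.5, 1.5, -4)

(5.5, 1.5, -4)


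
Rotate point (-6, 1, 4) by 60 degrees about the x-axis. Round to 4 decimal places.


x' = -6
y' = 1*cos(60) - 4*sin(60) = -2.9641
z' = 1*sin(60) + 4*cos(60) = 2.866

(-6, -2.9641, 2.866)


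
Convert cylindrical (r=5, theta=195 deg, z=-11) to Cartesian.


x = 5 * cos(195) = -4.8296
y = 5 * sin(195) = -1.2941
z = -11

(-4.8296, -1.2941, -11)


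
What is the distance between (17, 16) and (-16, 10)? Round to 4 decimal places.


d = sqrt((-16-17)^2 + (10-16)^2) = 33.541

33.541


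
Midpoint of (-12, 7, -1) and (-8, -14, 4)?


Midpoint = ((-12+-8)/2, (7+-14)/2, (-1+4)/2) = (-10, -3.5, 1.5)

(-10, -3.5, 1.5)


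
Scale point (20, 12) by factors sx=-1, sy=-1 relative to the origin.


Scaling: (x*sx, y*sy) = (20*-1, 12*-1) = (-20, -12)

(-20, -12)


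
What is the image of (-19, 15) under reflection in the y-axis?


Reflection across y-axis: (x, y) -> (-x, y)
(-19, 15) -> (19, 15)

(19, 15)


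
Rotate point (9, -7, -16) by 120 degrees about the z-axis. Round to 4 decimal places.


x' = 9*cos(120) - -7*sin(120) = 1.5622
y' = 9*sin(120) + -7*cos(120) = 11.2942
z' = -16

(1.5622, 11.2942, -16)


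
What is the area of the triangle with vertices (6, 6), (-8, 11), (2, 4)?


Area = |x1(y2-y3) + x2(y3-y1) + x3(y1-y2)| / 2
= |6*(11-4) + -8*(4-6) + 2*(6-11)| / 2
= 24

24


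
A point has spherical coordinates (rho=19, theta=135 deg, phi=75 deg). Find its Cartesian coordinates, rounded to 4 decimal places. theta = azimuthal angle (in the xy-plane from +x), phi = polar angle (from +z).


x = 19 * sin(75) * cos(135) = -12.9772
y = 19 * sin(75) * sin(135) = 12.9772
z = 19 * cos(75) = 4.9176

(-12.9772, 12.9772, 4.9176)


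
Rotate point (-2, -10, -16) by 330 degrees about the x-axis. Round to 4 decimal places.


x' = -2
y' = -10*cos(330) - -16*sin(330) = -16.6603
z' = -10*sin(330) + -16*cos(330) = -8.8564

(-2, -16.6603, -8.8564)


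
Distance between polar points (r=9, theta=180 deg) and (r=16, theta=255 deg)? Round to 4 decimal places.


d = sqrt(r1^2 + r2^2 - 2*r1*r2*cos(t2-t1))
d = sqrt(9^2 + 16^2 - 2*9*16*cos(255-180)) = 16.2006

16.2006


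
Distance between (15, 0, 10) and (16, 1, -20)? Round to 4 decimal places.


d = sqrt((16-15)^2 + (1-0)^2 + (-20-10)^2) = 30.0333

30.0333


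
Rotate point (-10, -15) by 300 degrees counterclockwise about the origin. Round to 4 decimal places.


x' = -10*cos(300) - -15*sin(300) = -17.9904
y' = -10*sin(300) + -15*cos(300) = 1.1603

(-17.9904, 1.1603)
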